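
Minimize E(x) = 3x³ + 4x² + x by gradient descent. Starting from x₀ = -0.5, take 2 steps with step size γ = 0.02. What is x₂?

E′(x) = 9x² + 8x + 1
x₁ = -0.5 − 0.02·(-0.75) = -0.485
x₂ = -0.485 − 0.02·(-0.762975) = -0.4697405

-0.4697405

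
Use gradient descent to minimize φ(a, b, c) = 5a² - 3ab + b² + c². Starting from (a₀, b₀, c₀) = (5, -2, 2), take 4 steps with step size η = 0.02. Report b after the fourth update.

-0.9059664

∇φ = (10a - 3b, -3a + 2b, 2c)
(a₁, b₁, c₁) = (5, -2, 2) − 0.02·(56, -19, 4) = (3.88, -1.62, 1.92)
(a₂, b₂, c₂) = (3.88, -1.62, 1.92) − 0.02·(43.66, -14.88, 3.84) = (3.0068, -1.3224, 1.8432)
(a₃, b₃, c₃) = (3.0068, -1.3224, 1.8432) − 0.02·(34.0352, -11.6652, 3.6864) = (2.326096, -1.089096, 1.769472)
(a₄, b₄, c₄) = (2.326096, -1.089096, 1.769472) − 0.02·(26.528248, -9.15648, 3.538944) = (1.79553104, -0.9059664, 1.69869312)
b = -0.9059664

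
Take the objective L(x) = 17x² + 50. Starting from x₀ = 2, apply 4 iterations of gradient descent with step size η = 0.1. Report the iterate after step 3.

L′(x) = 34x
Step 1: L′(2) = 68; x₁ = 2 − 0.1·68 = -4.8
Step 2: L′(-4.8) = -163.2; x₂ = -4.8 − 0.1·(-163.2) = 11.52
Step 3: L′(11.52) = 391.68; x₃ = 11.52 − 0.1·391.68 = -27.648

-27.648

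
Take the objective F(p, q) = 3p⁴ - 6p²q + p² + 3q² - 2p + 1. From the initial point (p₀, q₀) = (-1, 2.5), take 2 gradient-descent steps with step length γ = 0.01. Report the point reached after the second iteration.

∇F = (12p³ - 12pq + 2p - 2, -6p² + 6q)
Step 1: at (-1, 2.5), ∇F = (14, 9) → (-1, 2.5) − 0.01·(14, 9) = (-1.14, 2.41)
Step 2: at (-1.14, 2.41), ∇F = (10.910272, 6.6624) → (-1.14, 2.41) − 0.01·(10.910272, 6.6624) = (-1.24910272, 2.343376)

(-1.24910272, 2.343376)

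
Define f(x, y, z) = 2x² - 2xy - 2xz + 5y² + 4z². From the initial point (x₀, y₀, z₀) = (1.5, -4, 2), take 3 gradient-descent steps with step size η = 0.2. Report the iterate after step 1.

∇f = (4x - 2y - 2z, -2x + 10y, -2x + 8z)
Step 1: at (1.5, -4, 2), ∇f = (10, -43, 13) → (1.5, -4, 2) − 0.2·(10, -43, 13) = (-0.5, 4.6, -0.6)

(-0.5, 4.6, -0.6)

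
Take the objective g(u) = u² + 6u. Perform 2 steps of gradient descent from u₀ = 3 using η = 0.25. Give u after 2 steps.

g′(u) = 2u + 6
Step 1: g′(3) = 12; u₁ = 3 − 0.25·12 = 0
Step 2: g′(0) = 6; u₂ = 0 − 0.25·6 = -1.5

-1.5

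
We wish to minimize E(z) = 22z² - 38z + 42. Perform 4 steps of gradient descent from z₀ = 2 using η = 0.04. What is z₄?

E′(z) = 44z - 38
Step 1: E′(2) = 50; z₁ = 2 − 0.04·50 = 0
Step 2: E′(0) = -38; z₂ = 0 − 0.04·(-38) = 1.52
Step 3: E′(1.52) = 28.88; z₃ = 1.52 − 0.04·28.88 = 0.3648
Step 4: E′(0.3648) = -21.9488; z₄ = 0.3648 − 0.04·(-21.9488) = 1.242752

1.242752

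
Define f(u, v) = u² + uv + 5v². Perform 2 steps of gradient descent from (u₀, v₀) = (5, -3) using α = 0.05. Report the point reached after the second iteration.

(4.2725, -1.1075)

∇f = (2u + v, u + 10v)
(u₁, v₁) = (5, -3) − 0.05·(7, -25) = (4.65, -1.75)
(u₂, v₂) = (4.65, -1.75) − 0.05·(7.55, -12.85) = (4.2725, -1.1075)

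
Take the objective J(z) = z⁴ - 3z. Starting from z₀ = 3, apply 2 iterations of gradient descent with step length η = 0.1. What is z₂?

J′(z) = 4z³ - 3
z₁ = 3 − 0.1·105 = -7.5
z₂ = -7.5 − 0.1·(-1690.5) = 161.55

161.55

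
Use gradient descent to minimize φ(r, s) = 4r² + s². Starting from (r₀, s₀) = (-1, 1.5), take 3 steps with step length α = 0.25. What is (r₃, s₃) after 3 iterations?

∇φ = (8r, 2s)
(r₁, s₁) = (-1, 1.5) − 0.25·(-8, 3) = (1, 0.75)
(r₂, s₂) = (1, 0.75) − 0.25·(8, 1.5) = (-1, 0.375)
(r₃, s₃) = (-1, 0.375) − 0.25·(-8, 0.75) = (1, 0.1875)

(1, 0.1875)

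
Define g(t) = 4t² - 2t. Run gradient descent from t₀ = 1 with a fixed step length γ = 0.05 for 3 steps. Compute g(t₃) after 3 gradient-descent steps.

-0.145024

g′(t) = 8t - 2
Step 1: g′(1) = 6; t₁ = 1 − 0.05·6 = 0.7
Step 2: g′(0.7) = 3.6; t₂ = 0.7 − 0.05·3.6 = 0.52
Step 3: g′(0.52) = 2.16; t₃ = 0.52 − 0.05·2.16 = 0.412
g(0.412) = -0.145024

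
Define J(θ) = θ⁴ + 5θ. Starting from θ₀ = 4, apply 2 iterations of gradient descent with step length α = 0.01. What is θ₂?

1.23257524

J′(θ) = 4θ³ + 5
Step 1: J′(4) = 261; θ₁ = 4 − 0.01·261 = 1.39
Step 2: J′(1.39) = 15.742476; θ₂ = 1.39 − 0.01·15.742476 = 1.23257524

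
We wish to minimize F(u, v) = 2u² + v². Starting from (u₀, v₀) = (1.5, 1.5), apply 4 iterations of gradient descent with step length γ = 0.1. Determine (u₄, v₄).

(0.1944, 0.6144)

∇F = (4u, 2v)
Step 1: at (1.5, 1.5), ∇F = (6, 3) → (1.5, 1.5) − 0.1·(6, 3) = (0.9, 1.2)
Step 2: at (0.9, 1.2), ∇F = (3.6, 2.4) → (0.9, 1.2) − 0.1·(3.6, 2.4) = (0.54, 0.96)
Step 3: at (0.54, 0.96), ∇F = (2.16, 1.92) → (0.54, 0.96) − 0.1·(2.16, 1.92) = (0.324, 0.768)
Step 4: at (0.324, 0.768), ∇F = (1.296, 1.536) → (0.324, 0.768) − 0.1·(1.296, 1.536) = (0.1944, 0.6144)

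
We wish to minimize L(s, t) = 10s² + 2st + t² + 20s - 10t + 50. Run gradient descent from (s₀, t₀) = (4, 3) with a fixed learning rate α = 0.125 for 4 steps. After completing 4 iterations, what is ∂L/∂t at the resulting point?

60.0859375

∇L = (20s + 2t + 20, 2s + 2t - 10)
(s₁, t₁) = (4, 3) − 0.125·(106, 4) = (-9.25, 2.5)
(s₂, t₂) = (-9.25, 2.5) − 0.125·(-160, -23.5) = (10.75, 5.4375)
(s₃, t₃) = (10.75, 5.4375) − 0.125·(245.875, 22.375) = (-19.984375, 2.640625)
(s₄, t₄) = (-19.984375, 2.640625) − 0.125·(-374.40625, -44.6875) = (26.81640625, 8.2265625)
∂L/∂t at (26.81640625, 8.2265625) = 60.0859375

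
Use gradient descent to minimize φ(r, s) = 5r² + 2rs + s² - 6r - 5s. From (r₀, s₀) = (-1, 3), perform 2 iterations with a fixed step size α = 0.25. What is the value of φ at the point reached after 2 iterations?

∇φ = (10r + 2s - 6, 2r + 2s - 5)
Step 1: at (-1, 3), ∇φ = (-10, -1) → (-1, 3) − 0.25·(-10, -1) = (1.5, 3.25)
Step 2: at (1.5, 3.25), ∇φ = (15.5, 4.5) → (1.5, 3.25) − 0.25·(15.5, 4.5) = (-2.375, 2.125)
φ(-2.375, 2.125) = 26.25

26.25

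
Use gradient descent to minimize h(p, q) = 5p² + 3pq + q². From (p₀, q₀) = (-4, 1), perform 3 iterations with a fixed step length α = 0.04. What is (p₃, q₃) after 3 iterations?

(-1.198848, 1.664768)

∇h = (10p + 3q, 3p + 2q)
Step 1: at (-4, 1), ∇h = (-37, -10) → (-4, 1) − 0.04·(-37, -10) = (-2.52, 1.4)
Step 2: at (-2.52, 1.4), ∇h = (-21, -4.76) → (-2.52, 1.4) − 0.04·(-21, -4.76) = (-1.68, 1.5904)
Step 3: at (-1.68, 1.5904), ∇h = (-12.0288, -1.8592) → (-1.68, 1.5904) − 0.04·(-12.0288, -1.8592) = (-1.198848, 1.664768)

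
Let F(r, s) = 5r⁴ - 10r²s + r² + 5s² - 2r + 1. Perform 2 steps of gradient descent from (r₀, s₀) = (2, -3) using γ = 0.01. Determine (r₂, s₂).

∇F = (20r³ - 20rs + 2r - 2, -10r² + 10s)
(r₁, s₁) = (2, -3) − 0.01·(282, -70) = (-0.82, -2.3)
(r₂, s₂) = (-0.82, -2.3) − 0.01·(-52.38736, -29.724) = (-0.2961264, -2.00276)

(-0.2961264, -2.00276)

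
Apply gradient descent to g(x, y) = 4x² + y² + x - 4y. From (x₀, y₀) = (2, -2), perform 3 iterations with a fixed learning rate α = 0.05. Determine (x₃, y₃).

∇g = (8x + 1, 2y - 4)
Step 1: at (2, -2), ∇g = (17, -8) → (2, -2) − 0.05·(17, -8) = (1.15, -1.6)
Step 2: at (1.15, -1.6), ∇g = (10.2, -7.2) → (1.15, -1.6) − 0.05·(10.2, -7.2) = (0.64, -1.24)
Step 3: at (0.64, -1.24), ∇g = (6.12, -6.48) → (0.64, -1.24) − 0.05·(6.12, -6.48) = (0.334, -0.916)

(0.334, -0.916)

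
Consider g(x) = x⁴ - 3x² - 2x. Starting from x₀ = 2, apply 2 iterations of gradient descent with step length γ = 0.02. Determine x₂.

1.52392448

g′(x) = 4x³ - 6x - 2
Step 1: g′(2) = 18; x₁ = 2 − 0.02·18 = 1.64
Step 2: g′(1.64) = 5.803776; x₂ = 1.64 − 0.02·5.803776 = 1.52392448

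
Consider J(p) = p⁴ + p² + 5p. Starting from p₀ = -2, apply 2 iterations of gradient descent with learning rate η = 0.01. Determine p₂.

-1.51312764

J′(p) = 4p³ + 2p + 5
p₁ = -2 − 0.01·(-31) = -1.69
p₂ = -1.69 − 0.01·(-17.687236) = -1.51312764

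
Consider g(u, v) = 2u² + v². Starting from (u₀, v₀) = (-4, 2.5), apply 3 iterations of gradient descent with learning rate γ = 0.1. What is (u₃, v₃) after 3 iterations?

(-0.864, 1.28)

∇g = (4u, 2v)
Step 1: at (-4, 2.5), ∇g = (-16, 5) → (-4, 2.5) − 0.1·(-16, 5) = (-2.4, 2)
Step 2: at (-2.4, 2), ∇g = (-9.6, 4) → (-2.4, 2) − 0.1·(-9.6, 4) = (-1.44, 1.6)
Step 3: at (-1.44, 1.6), ∇g = (-5.76, 3.2) → (-1.44, 1.6) − 0.1·(-5.76, 3.2) = (-0.864, 1.28)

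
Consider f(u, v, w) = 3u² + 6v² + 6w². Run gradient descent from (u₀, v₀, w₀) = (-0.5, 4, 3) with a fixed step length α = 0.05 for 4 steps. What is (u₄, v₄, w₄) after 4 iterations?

(-0.12005, 0.1024, 0.0768)

∇f = (6u, 12v, 12w)
(u₁, v₁, w₁) = (-0.5, 4, 3) − 0.05·(-3, 48, 36) = (-0.35, 1.6, 1.2)
(u₂, v₂, w₂) = (-0.35, 1.6, 1.2) − 0.05·(-2.1, 19.2, 14.4) = (-0.245, 0.64, 0.48)
(u₃, v₃, w₃) = (-0.245, 0.64, 0.48) − 0.05·(-1.47, 7.68, 5.76) = (-0.1715, 0.256, 0.192)
(u₄, v₄, w₄) = (-0.1715, 0.256, 0.192) − 0.05·(-1.029, 3.072, 2.304) = (-0.12005, 0.1024, 0.0768)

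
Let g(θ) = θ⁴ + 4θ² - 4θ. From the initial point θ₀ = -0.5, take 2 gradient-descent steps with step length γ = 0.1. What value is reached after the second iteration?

0.45285

g′(θ) = 4θ³ + 8θ - 4
θ₁ = -0.5 − 0.1·(-8.5) = 0.35
θ₂ = 0.35 − 0.1·(-1.0285) = 0.45285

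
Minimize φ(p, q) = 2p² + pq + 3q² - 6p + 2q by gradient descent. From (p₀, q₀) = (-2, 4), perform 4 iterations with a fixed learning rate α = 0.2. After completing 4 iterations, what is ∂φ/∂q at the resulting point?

∇φ = (4p + q - 6, p + 6q + 2)
(p₁, q₁) = (-2, 4) − 0.2·(-10, 24) = (0, -0.8)
(p₂, q₂) = (0, -0.8) − 0.2·(-6.8, -2.8) = (1.36, -0.24)
(p₃, q₃) = (1.36, -0.24) − 0.2·(-0.8, 1.92) = (1.52, -0.624)
(p₄, q₄) = (1.52, -0.624) − 0.2·(-0.544, -0.224) = (1.6288, -0.5792)
∂φ/∂q at (1.6288, -0.5792) = 0.1536

0.1536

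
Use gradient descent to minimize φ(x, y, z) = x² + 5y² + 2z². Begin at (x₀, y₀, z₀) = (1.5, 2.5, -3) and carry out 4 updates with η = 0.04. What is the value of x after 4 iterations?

∇φ = (2x, 10y, 4z)
Step 1: at (1.5, 2.5, -3), ∇φ = (3, 25, -12) → (1.5, 2.5, -3) − 0.04·(3, 25, -12) = (1.38, 1.5, -2.52)
Step 2: at (1.38, 1.5, -2.52), ∇φ = (2.76, 15, -10.08) → (1.38, 1.5, -2.52) − 0.04·(2.76, 15, -10.08) = (1.2696, 0.9, -2.1168)
Step 3: at (1.2696, 0.9, -2.1168), ∇φ = (2.5392, 9, -8.4672) → (1.2696, 0.9, -2.1168) − 0.04·(2.5392, 9, -8.4672) = (1.168032, 0.54, -1.778112)
Step 4: at (1.168032, 0.54, -1.778112), ∇φ = (2.336064, 5.4, -7.112448) → (1.168032, 0.54, -1.778112) − 0.04·(2.336064, 5.4, -7.112448) = (1.07458944, 0.324, -1.49361408)
x = 1.07458944

1.07458944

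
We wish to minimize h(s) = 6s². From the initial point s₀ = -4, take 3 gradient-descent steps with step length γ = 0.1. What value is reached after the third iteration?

0.032

h′(s) = 12s
Step 1: h′(-4) = -48; s₁ = -4 − 0.1·(-48) = 0.8
Step 2: h′(0.8) = 9.6; s₂ = 0.8 − 0.1·9.6 = -0.16
Step 3: h′(-0.16) = -1.92; s₃ = -0.16 − 0.1·(-1.92) = 0.032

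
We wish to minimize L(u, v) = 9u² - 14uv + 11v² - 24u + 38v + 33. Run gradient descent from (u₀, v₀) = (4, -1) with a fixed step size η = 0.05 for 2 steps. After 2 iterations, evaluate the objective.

27.635

∇L = (18u - 14v - 24, -14u + 22v + 38)
(u₁, v₁) = (4, -1) − 0.05·(62, -40) = (0.9, 1)
(u₂, v₂) = (0.9, 1) − 0.05·(-21.8, 47.4) = (1.99, -1.37)
L(1.99, -1.37) = 27.635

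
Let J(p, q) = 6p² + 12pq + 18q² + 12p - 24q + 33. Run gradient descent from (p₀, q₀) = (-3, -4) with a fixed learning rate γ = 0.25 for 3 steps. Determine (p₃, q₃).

∇J = (12p + 12q + 12, 12p + 36q - 24)
(p₁, q₁) = (-3, -4) − 0.25·(-72, -204) = (15, 47)
(p₂, q₂) = (15, 47) − 0.25·(756, 1848) = (-174, -415)
(p₃, q₃) = (-174, -415) − 0.25·(-7056, -17052) = (1590, 3848)

(1590, 3848)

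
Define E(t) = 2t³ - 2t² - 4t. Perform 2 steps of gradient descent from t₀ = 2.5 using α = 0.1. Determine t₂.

E′(t) = 6t² - 4t - 4
t₁ = 2.5 − 0.1·23.5 = 0.15
t₂ = 0.15 − 0.1·(-4.465) = 0.5965

0.5965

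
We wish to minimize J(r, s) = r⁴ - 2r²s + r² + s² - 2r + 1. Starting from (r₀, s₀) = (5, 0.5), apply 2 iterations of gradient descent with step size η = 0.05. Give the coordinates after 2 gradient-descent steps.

∇J = (4r³ - 4rs + 2r - 2, -2r² + 2s)
Step 1: at (5, 0.5), ∇J = (498, -49) → (5, 0.5) − 0.05·(498, -49) = (-19.9, 2.95)
Step 2: at (-19.9, 2.95), ∇J = (-31329.376, -786.12) → (-19.9, 2.95) − 0.05·(-31329.376, -786.12) = (1546.5688, 42.256)

(1546.5688, 42.256)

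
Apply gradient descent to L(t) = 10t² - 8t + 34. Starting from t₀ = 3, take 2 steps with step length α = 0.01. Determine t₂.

L′(t) = 20t - 8
Step 1: L′(3) = 52; t₁ = 3 − 0.01·52 = 2.48
Step 2: L′(2.48) = 41.6; t₂ = 2.48 − 0.01·41.6 = 2.064

2.064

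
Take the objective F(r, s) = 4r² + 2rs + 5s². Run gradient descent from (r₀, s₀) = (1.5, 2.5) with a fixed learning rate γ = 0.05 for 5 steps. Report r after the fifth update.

0.02062

∇F = (8r + 2s, 2r + 10s)
Step 1: at (1.5, 2.5), ∇F = (17, 28) → (1.5, 2.5) − 0.05·(17, 28) = (0.65, 1.1)
Step 2: at (0.65, 1.1), ∇F = (7.4, 12.3) → (0.65, 1.1) − 0.05·(7.4, 12.3) = (0.28, 0.485)
Step 3: at (0.28, 0.485), ∇F = (3.21, 5.41) → (0.28, 0.485) − 0.05·(3.21, 5.41) = (0.1195, 0.2145)
Step 4: at (0.1195, 0.2145), ∇F = (1.385, 2.384) → (0.1195, 0.2145) − 0.05·(1.385, 2.384) = (0.05025, 0.0953)
Step 5: at (0.05025, 0.0953), ∇F = (0.5926, 1.0535) → (0.05025, 0.0953) − 0.05·(0.5926, 1.0535) = (0.02062, 0.042625)
r = 0.02062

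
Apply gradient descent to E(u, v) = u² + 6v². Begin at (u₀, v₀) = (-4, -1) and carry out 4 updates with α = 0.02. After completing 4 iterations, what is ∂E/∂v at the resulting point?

∇E = (2u, 12v)
(u₁, v₁) = (-4, -1) − 0.02·(-8, -12) = (-3.84, -0.76)
(u₂, v₂) = (-3.84, -0.76) − 0.02·(-7.68, -9.12) = (-3.6864, -0.5776)
(u₃, v₃) = (-3.6864, -0.5776) − 0.02·(-7.3728, -6.9312) = (-3.538944, -0.438976)
(u₄, v₄) = (-3.538944, -0.438976) − 0.02·(-7.077888, -5.267712) = (-3.39738624, -0.33362176)
∂E/∂v at (-3.39738624, -0.33362176) = -4.00346112

-4.00346112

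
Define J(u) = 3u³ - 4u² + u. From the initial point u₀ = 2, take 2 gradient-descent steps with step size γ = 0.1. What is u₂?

J′(u) = 9u² - 8u + 1
Step 1: J′(2) = 21; u₁ = 2 − 0.1·21 = -0.1
Step 2: J′(-0.1) = 1.89; u₂ = -0.1 − 0.1·1.89 = -0.289

-0.289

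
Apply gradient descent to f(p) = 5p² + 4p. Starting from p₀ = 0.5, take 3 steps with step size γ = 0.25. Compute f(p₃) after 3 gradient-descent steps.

f′(p) = 10p + 4
p₁ = 0.5 − 0.25·9 = -1.75
p₂ = -1.75 − 0.25·(-13.5) = 1.625
p₃ = 1.625 − 0.25·20.25 = -3.4375
f(-3.4375) = 45.33203125

45.33203125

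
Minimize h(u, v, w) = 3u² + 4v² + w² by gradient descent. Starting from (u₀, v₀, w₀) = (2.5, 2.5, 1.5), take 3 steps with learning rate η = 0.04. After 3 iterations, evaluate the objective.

7.449109479424

∇h = (6u, 8v, 2w)
Step 1: at (2.5, 2.5, 1.5), ∇h = (15, 20, 3) → (2.5, 2.5, 1.5) − 0.04·(15, 20, 3) = (1.9, 1.7, 1.38)
Step 2: at (1.9, 1.7, 1.38), ∇h = (11.4, 13.6, 2.76) → (1.9, 1.7, 1.38) − 0.04·(11.4, 13.6, 2.76) = (1.444, 1.156, 1.2696)
Step 3: at (1.444, 1.156, 1.2696), ∇h = (8.664, 9.248, 2.5392) → (1.444, 1.156, 1.2696) − 0.04·(8.664, 9.248, 2.5392) = (1.09744, 0.78608, 1.168032)
h(1.09744, 0.78608, 1.168032) = 7.449109479424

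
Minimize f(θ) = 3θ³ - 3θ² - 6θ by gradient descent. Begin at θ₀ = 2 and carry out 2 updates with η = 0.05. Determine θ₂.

1.1855

f′(θ) = 9θ² - 6θ - 6
Step 1: f′(2) = 18; θ₁ = 2 − 0.05·18 = 1.1
Step 2: f′(1.1) = -1.71; θ₂ = 1.1 − 0.05·(-1.71) = 1.1855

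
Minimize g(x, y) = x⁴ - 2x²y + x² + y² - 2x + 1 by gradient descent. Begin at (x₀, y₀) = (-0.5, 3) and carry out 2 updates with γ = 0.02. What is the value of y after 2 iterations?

2.7865

∇g = (4x³ - 4xy + 2x - 2, -2x² + 2y)
(x₁, y₁) = (-0.5, 3) − 0.02·(2.5, 5.5) = (-0.55, 2.89)
(x₂, y₂) = (-0.55, 2.89) − 0.02·(2.5925, 5.175) = (-0.60185, 2.7865)
y = 2.7865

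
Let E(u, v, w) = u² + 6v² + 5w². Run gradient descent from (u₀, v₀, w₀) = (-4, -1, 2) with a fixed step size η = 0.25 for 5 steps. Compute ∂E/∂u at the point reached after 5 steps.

∇E = (2u, 12v, 10w)
Step 1: at (-4, -1, 2), ∇E = (-8, -12, 20) → (-4, -1, 2) − 0.25·(-8, -12, 20) = (-2, 2, -3)
Step 2: at (-2, 2, -3), ∇E = (-4, 24, -30) → (-2, 2, -3) − 0.25·(-4, 24, -30) = (-1, -4, 4.5)
Step 3: at (-1, -4, 4.5), ∇E = (-2, -48, 45) → (-1, -4, 4.5) − 0.25·(-2, -48, 45) = (-0.5, 8, -6.75)
Step 4: at (-0.5, 8, -6.75), ∇E = (-1, 96, -67.5) → (-0.5, 8, -6.75) − 0.25·(-1, 96, -67.5) = (-0.25, -16, 10.125)
Step 5: at (-0.25, -16, 10.125), ∇E = (-0.5, -192, 101.25) → (-0.25, -16, 10.125) − 0.25·(-0.5, -192, 101.25) = (-0.125, 32, -15.1875)
∂E/∂u at (-0.125, 32, -15.1875) = -0.25

-0.25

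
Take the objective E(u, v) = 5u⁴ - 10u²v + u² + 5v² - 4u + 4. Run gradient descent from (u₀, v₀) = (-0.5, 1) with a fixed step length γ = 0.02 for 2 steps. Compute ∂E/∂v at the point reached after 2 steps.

∇E = (20u³ - 20uv + 2u - 4, -10u² + 10v)
Step 1: at (-0.5, 1), ∇E = (2.5, 7.5) → (-0.5, 1) − 0.02·(2.5, 7.5) = (-0.55, 0.85)
Step 2: at (-0.55, 0.85), ∇E = (0.9225, 5.475) → (-0.55, 0.85) − 0.02·(0.9225, 5.475) = (-0.56845, 0.7405)
∂E/∂v at (-0.56845, 0.7405) = 4.173645975

4.173645975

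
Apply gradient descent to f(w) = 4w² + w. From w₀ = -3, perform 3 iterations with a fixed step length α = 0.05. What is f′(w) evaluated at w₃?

f′(w) = 8w + 1
Step 1: f′(-3) = -23; w₁ = -3 − 0.05·(-23) = -1.85
Step 2: f′(-1.85) = -13.8; w₂ = -1.85 − 0.05·(-13.8) = -1.16
Step 3: f′(-1.16) = -8.28; w₃ = -1.16 − 0.05·(-8.28) = -0.746
f′(w) at (-0.746) = -4.968

-4.968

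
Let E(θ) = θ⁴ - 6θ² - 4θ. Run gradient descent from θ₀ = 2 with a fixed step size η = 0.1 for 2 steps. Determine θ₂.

2.2816

E′(θ) = 4θ³ - 12θ - 4
Step 1: E′(2) = 4; θ₁ = 2 − 0.1·4 = 1.6
Step 2: E′(1.6) = -6.816; θ₂ = 1.6 − 0.1·(-6.816) = 2.2816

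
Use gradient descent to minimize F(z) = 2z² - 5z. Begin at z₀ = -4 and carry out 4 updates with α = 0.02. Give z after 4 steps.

F′(z) = 4z - 5
Step 1: F′(-4) = -21; z₁ = -4 − 0.02·(-21) = -3.58
Step 2: F′(-3.58) = -19.32; z₂ = -3.58 − 0.02·(-19.32) = -3.1936
Step 3: F′(-3.1936) = -17.7744; z₃ = -3.1936 − 0.02·(-17.7744) = -2.838112
Step 4: F′(-2.838112) = -16.352448; z₄ = -2.838112 − 0.02·(-16.352448) = -2.51106304

-2.51106304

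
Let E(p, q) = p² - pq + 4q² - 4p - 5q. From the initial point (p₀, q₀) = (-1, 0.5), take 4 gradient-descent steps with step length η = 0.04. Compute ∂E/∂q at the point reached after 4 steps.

-0.545792

∇E = (2p - q - 4, -p + 8q - 5)
Step 1: at (-1, 0.5), ∇E = (-6.5, 0) → (-1, 0.5) − 0.04·(-6.5, 0) = (-0.74, 0.5)
Step 2: at (-0.74, 0.5), ∇E = (-5.98, -0.26) → (-0.74, 0.5) − 0.04·(-5.98, -0.26) = (-0.5008, 0.5104)
Step 3: at (-0.5008, 0.5104), ∇E = (-5.512, -0.416) → (-0.5008, 0.5104) − 0.04·(-5.512, -0.416) = (-0.28032, 0.52704)
Step 4: at (-0.28032, 0.52704), ∇E = (-5.08768, -0.50336) → (-0.28032, 0.52704) − 0.04·(-5.08768, -0.50336) = (-0.0768128, 0.5471744)
∂E/∂q at (-0.0768128, 0.5471744) = -0.545792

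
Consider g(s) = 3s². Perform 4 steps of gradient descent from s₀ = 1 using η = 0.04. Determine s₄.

g′(s) = 6s
Step 1: g′(1) = 6; s₁ = 1 − 0.04·6 = 0.76
Step 2: g′(0.76) = 4.56; s₂ = 0.76 − 0.04·4.56 = 0.5776
Step 3: g′(0.5776) = 3.4656; s₃ = 0.5776 − 0.04·3.4656 = 0.438976
Step 4: g′(0.438976) = 2.633856; s₄ = 0.438976 − 0.04·2.633856 = 0.33362176

0.33362176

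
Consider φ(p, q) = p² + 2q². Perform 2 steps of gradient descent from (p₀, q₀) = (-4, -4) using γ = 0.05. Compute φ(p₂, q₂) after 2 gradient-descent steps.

∇φ = (2p, 4q)
(p₁, q₁) = (-4, -4) − 0.05·(-8, -16) = (-3.6, -3.2)
(p₂, q₂) = (-3.6, -3.2) − 0.05·(-7.2, -12.8) = (-3.24, -2.56)
φ(-3.24, -2.56) = 23.6048

23.6048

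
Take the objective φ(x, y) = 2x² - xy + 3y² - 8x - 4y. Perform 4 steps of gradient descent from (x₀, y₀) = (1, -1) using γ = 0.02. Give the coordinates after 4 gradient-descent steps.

∇φ = (4x - y - 8, -x + 6y - 4)
Step 1: at (1, -1), ∇φ = (-3, -11) → (1, -1) − 0.02·(-3, -11) = (1.06, -0.78)
Step 2: at (1.06, -0.78), ∇φ = (-2.98, -9.74) → (1.06, -0.78) − 0.02·(-2.98, -9.74) = (1.1196, -0.5852)
Step 3: at (1.1196, -0.5852), ∇φ = (-2.9364, -8.6308) → (1.1196, -0.5852) − 0.02·(-2.9364, -8.6308) = (1.178328, -0.412584)
Step 4: at (1.178328, -0.412584), ∇φ = (-2.874104, -7.653832) → (1.178328, -0.412584) − 0.02·(-2.874104, -7.653832) = (1.23581008, -0.25950736)

(1.23581008, -0.25950736)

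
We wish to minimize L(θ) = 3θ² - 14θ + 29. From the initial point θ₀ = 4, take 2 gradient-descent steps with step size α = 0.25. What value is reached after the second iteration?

L′(θ) = 6θ - 14
Step 1: L′(4) = 10; θ₁ = 4 − 0.25·10 = 1.5
Step 2: L′(1.5) = -5; θ₂ = 1.5 − 0.25·(-5) = 2.75

2.75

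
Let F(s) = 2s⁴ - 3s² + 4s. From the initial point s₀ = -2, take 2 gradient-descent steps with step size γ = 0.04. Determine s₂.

F′(s) = 8s³ - 6s + 4
Step 1: F′(-2) = -48; s₁ = -2 − 0.04·(-48) = -0.08
Step 2: F′(-0.08) = 4.475904; s₂ = -0.08 − 0.04·4.475904 = -0.25903616

-0.25903616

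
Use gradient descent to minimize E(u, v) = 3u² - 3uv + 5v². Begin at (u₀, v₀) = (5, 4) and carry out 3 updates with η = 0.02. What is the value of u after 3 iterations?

∇E = (6u - 3v, -3u + 10v)
Step 1: at (5, 4), ∇E = (18, 25) → (5, 4) − 0.02·(18, 25) = (4.64, 3.5)
Step 2: at (4.64, 3.5), ∇E = (17.34, 21.08) → (4.64, 3.5) − 0.02·(17.34, 21.08) = (4.2932, 3.0784)
Step 3: at (4.2932, 3.0784), ∇E = (16.524, 17.9044) → (4.2932, 3.0784) − 0.02·(16.524, 17.9044) = (3.96272, 2.720312)
u = 3.96272

3.96272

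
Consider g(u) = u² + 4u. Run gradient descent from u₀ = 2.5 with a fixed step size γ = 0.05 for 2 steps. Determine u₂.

1.645

g′(u) = 2u + 4
u₁ = 2.5 − 0.05·9 = 2.05
u₂ = 2.05 − 0.05·8.1 = 1.645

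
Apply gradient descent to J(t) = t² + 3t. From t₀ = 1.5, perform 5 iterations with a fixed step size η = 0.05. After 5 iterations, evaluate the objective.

0.8881059609

J′(t) = 2t + 3
Step 1: J′(1.5) = 6; t₁ = 1.5 − 0.05·6 = 1.2
Step 2: J′(1.2) = 5.4; t₂ = 1.2 − 0.05·5.4 = 0.93
Step 3: J′(0.93) = 4.86; t₃ = 0.93 − 0.05·4.86 = 0.687
Step 4: J′(0.687) = 4.374; t₄ = 0.687 − 0.05·4.374 = 0.4683
Step 5: J′(0.4683) = 3.9366; t₅ = 0.4683 − 0.05·3.9366 = 0.27147
J(0.27147) = 0.8881059609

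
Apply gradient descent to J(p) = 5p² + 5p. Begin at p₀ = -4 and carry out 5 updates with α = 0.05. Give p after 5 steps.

J′(p) = 10p + 5
Step 1: J′(-4) = -35; p₁ = -4 − 0.05·(-35) = -2.25
Step 2: J′(-2.25) = -17.5; p₂ = -2.25 − 0.05·(-17.5) = -1.375
Step 3: J′(-1.375) = -8.75; p₃ = -1.375 − 0.05·(-8.75) = -0.9375
Step 4: J′(-0.9375) = -4.375; p₄ = -0.9375 − 0.05·(-4.375) = -0.71875
Step 5: J′(-0.71875) = -2.1875; p₅ = -0.71875 − 0.05·(-2.1875) = -0.609375

-0.609375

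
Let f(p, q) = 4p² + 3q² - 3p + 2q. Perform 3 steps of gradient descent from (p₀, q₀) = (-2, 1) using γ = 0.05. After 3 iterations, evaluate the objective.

0.784304

∇f = (8p - 3, 6q + 2)
Step 1: at (-2, 1), ∇f = (-19, 8) → (-2, 1) − 0.05·(-19, 8) = (-1.05, 0.6)
Step 2: at (-1.05, 0.6), ∇f = (-11.4, 5.6) → (-1.05, 0.6) − 0.05·(-11.4, 5.6) = (-0.48, 0.32)
Step 3: at (-0.48, 0.32), ∇f = (-6.84, 3.92) → (-0.48, 0.32) − 0.05·(-6.84, 3.92) = (-0.138, 0.124)
f(-0.138, 0.124) = 0.784304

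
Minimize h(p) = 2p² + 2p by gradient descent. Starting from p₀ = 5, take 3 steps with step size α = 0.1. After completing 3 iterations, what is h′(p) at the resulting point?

h′(p) = 4p + 2
p₁ = 5 − 0.1·22 = 2.8
p₂ = 2.8 − 0.1·13.2 = 1.48
p₃ = 1.48 − 0.1·7.92 = 0.688
h′(p) at (0.688) = 4.752

4.752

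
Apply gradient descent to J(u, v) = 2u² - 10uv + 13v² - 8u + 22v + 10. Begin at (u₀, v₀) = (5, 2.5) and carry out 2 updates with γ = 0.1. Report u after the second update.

∇J = (4u - 10v - 8, -10u + 26v + 22)
Step 1: at (5, 2.5), ∇J = (-13, 37) → (5, 2.5) − 0.1·(-13, 37) = (6.3, -1.2)
Step 2: at (6.3, -1.2), ∇J = (29.2, -72.2) → (6.3, -1.2) − 0.1·(29.2, -72.2) = (3.38, 6.02)
u = 3.38

3.38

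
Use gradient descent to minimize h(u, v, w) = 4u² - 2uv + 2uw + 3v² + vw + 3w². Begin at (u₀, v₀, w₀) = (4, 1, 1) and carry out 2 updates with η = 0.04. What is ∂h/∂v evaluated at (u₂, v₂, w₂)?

∇h = (8u - 2v + 2w, -2u + 6v + w, 2u + v + 6w)
Step 1: at (4, 1, 1), ∇h = (32, -1, 15) → (4, 1, 1) − 0.04·(32, -1, 15) = (2.72, 1.04, 0.4)
Step 2: at (2.72, 1.04, 0.4), ∇h = (20.48, 1.2, 8.88) → (2.72, 1.04, 0.4) − 0.04·(20.48, 1.2, 8.88) = (1.9008, 0.992, 0.0448)
∂h/∂v at (1.9008, 0.992, 0.0448) = 2.1952

2.1952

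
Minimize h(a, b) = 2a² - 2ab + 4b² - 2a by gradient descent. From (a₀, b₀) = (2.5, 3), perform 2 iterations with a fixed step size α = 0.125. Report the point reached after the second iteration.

∇h = (4a - 2b - 2, -2a + 8b)
(a₁, b₁) = (2.5, 3) − 0.125·(2, 19) = (2.25, 0.625)
(a₂, b₂) = (2.25, 0.625) − 0.125·(5.75, 0.5) = (1.53125, 0.5625)

(1.53125, 0.5625)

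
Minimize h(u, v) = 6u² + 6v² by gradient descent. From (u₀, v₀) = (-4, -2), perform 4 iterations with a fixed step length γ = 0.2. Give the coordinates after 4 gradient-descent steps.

(-15.3664, -7.6832)

∇h = (12u, 12v)
(u₁, v₁) = (-4, -2) − 0.2·(-48, -24) = (5.6, 2.8)
(u₂, v₂) = (5.6, 2.8) − 0.2·(67.2, 33.6) = (-7.84, -3.92)
(u₃, v₃) = (-7.84, -3.92) − 0.2·(-94.08, -47.04) = (10.976, 5.488)
(u₄, v₄) = (10.976, 5.488) − 0.2·(131.712, 65.856) = (-15.3664, -7.6832)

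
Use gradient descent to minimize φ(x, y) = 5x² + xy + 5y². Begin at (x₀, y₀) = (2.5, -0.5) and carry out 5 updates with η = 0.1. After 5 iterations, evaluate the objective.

∇φ = (10x + y, x + 10y)
(x₁, y₁) = (2.5, -0.5) − 0.1·(24.5, -2.5) = (0.05, -0.25)
(x₂, y₂) = (0.05, -0.25) − 0.1·(0.25, -2.45) = (0.025, -0.005)
(x₃, y₃) = (0.025, -0.005) − 0.1·(0.245, -0.025) = (0.0005, -0.0025)
(x₄, y₄) = (0.0005, -0.0025) − 0.1·(0.0025, -0.0245) = (0.00025, -0.00005)
(x₅, y₅) = (0.00025, -0.00005) − 0.1·(0.00245, -0.00025) = (0.000005, -0.000025)
φ(0.000005, -0.000025) = 0.000000003125

0.000000003125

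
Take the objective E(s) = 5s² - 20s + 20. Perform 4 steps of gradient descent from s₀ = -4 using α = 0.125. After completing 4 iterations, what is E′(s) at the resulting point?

E′(s) = 10s - 20
s₁ = -4 − 0.125·(-60) = 3.5
s₂ = 3.5 − 0.125·15 = 1.625
s₃ = 1.625 − 0.125·(-3.75) = 2.09375
s₄ = 2.09375 − 0.125·0.9375 = 1.9765625
E′(s) at (1.9765625) = -0.234375

-0.234375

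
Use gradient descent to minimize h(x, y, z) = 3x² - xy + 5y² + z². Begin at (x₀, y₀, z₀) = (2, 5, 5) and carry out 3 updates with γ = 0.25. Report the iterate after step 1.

∇h = (6x - y, -x + 10y, 2z)
Step 1: at (2, 5, 5), ∇h = (7, 48, 10) → (2, 5, 5) − 0.25·(7, 48, 10) = (0.25, -7, 2.5)

(0.25, -7, 2.5)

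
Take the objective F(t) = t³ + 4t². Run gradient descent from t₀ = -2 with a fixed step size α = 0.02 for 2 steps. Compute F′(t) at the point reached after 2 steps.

F′(t) = 3t² + 8t
t₁ = -2 − 0.02·(-4) = -1.92
t₂ = -1.92 − 0.02·(-4.3008) = -1.833984
F′(t) at (-1.833984) = -4.581380063232

-4.581380063232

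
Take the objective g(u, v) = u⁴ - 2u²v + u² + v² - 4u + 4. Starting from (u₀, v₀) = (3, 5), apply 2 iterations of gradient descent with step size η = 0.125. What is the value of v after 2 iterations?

7.140625

∇g = (4u³ - 4uv + 2u - 4, -2u² + 2v)
(u₁, v₁) = (3, 5) − 0.125·(50, -8) = (-3.25, 6)
(u₂, v₂) = (-3.25, 6) − 0.125·(-69.8125, -9.125) = (5.4765625, 7.140625)
v = 7.140625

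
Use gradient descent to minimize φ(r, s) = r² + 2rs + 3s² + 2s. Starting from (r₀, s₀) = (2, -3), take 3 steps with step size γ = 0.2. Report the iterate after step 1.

(2.4, -0.6)

∇φ = (2r + 2s, 2r + 6s + 2)
Step 1: at (2, -3), ∇φ = (-2, -12) → (2, -3) − 0.2·(-2, -12) = (2.4, -0.6)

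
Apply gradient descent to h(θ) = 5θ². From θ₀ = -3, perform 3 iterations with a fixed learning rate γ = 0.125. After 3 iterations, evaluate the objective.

h′(θ) = 10θ
Step 1: h′(-3) = -30; θ₁ = -3 − 0.125·(-30) = 0.75
Step 2: h′(0.75) = 7.5; θ₂ = 0.75 − 0.125·7.5 = -0.1875
Step 3: h′(-0.1875) = -1.875; θ₃ = -0.1875 − 0.125·(-1.875) = 0.046875
h(0.046875) = 0.010986328125

0.010986328125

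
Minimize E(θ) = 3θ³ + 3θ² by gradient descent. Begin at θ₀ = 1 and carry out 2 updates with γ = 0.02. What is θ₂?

E′(θ) = 9θ² + 6θ
Step 1: E′(1) = 15; θ₁ = 1 − 0.02·15 = 0.7
Step 2: E′(0.7) = 8.61; θ₂ = 0.7 − 0.02·8.61 = 0.5278

0.5278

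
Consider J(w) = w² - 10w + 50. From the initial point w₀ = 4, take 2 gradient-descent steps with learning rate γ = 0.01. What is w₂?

J′(w) = 2w - 10
w₁ = 4 − 0.01·(-2) = 4.02
w₂ = 4.02 − 0.01·(-1.96) = 4.0396

4.0396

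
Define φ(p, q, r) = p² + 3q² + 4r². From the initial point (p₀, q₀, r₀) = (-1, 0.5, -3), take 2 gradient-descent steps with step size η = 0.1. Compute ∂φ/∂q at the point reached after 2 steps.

0.48

∇φ = (2p, 6q, 8r)
Step 1: at (-1, 0.5, -3), ∇φ = (-2, 3, -24) → (-1, 0.5, -3) − 0.1·(-2, 3, -24) = (-0.8, 0.2, -0.6)
Step 2: at (-0.8, 0.2, -0.6), ∇φ = (-1.6, 1.2, -4.8) → (-0.8, 0.2, -0.6) − 0.1·(-1.6, 1.2, -4.8) = (-0.64, 0.08, -0.12)
∂φ/∂q at (-0.64, 0.08, -0.12) = 0.48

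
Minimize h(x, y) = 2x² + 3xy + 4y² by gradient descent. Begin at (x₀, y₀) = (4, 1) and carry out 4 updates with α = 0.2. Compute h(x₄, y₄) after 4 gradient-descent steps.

∇h = (4x + 3y, 3x + 8y)
(x₁, y₁) = (4, 1) − 0.2·(19, 20) = (0.2, -3)
(x₂, y₂) = (0.2, -3) − 0.2·(-8.2, -23.4) = (1.84, 1.68)
(x₃, y₃) = (1.84, 1.68) − 0.2·(12.4, 18.96) = (-0.64, -2.112)
(x₄, y₄) = (-0.64, -2.112) − 0.2·(-8.896, -18.816) = (1.1392, 1.6512)
h(1.1392, 1.6512) = 19.14454016

19.14454016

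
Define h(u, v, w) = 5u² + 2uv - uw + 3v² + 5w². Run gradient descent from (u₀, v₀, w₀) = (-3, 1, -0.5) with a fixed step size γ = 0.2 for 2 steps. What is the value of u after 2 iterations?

∇h = (10u + 2v - w, 2u + 6v, -u + 10w)
Step 1: at (-3, 1, -0.5), ∇h = (-27.5, 0, -2) → (-3, 1, -0.5) − 0.2·(-27.5, 0, -2) = (2.5, 1, -0.1)
Step 2: at (2.5, 1, -0.1), ∇h = (27.1, 11, -3.5) → (2.5, 1, -0.1) − 0.2·(27.1, 11, -3.5) = (-2.92, -1.2, 0.6)
u = -2.92

-2.92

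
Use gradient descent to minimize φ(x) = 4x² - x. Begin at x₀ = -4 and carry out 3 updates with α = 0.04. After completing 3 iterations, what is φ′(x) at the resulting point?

-10.376256

φ′(x) = 8x - 1
x₁ = -4 − 0.04·(-33) = -2.68
x₂ = -2.68 − 0.04·(-22.44) = -1.7824
x₃ = -1.7824 − 0.04·(-15.2592) = -1.172032
φ′(x) at (-1.172032) = -10.376256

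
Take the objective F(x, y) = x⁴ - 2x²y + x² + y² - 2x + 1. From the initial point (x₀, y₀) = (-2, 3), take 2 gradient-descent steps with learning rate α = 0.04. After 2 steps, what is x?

∇F = (4x³ - 4xy + 2x - 2, -2x² + 2y)
(x₁, y₁) = (-2, 3) − 0.04·(-14, -2) = (-1.44, 3.08)
(x₂, y₂) = (-1.44, 3.08) − 0.04·(0.916864, 2.0128) = (-1.47667456, 2.999488)
x = -1.47667456

-1.47667456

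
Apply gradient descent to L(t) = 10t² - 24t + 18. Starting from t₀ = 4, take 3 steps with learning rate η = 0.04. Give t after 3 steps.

1.2224

L′(t) = 20t - 24
Step 1: L′(4) = 56; t₁ = 4 − 0.04·56 = 1.76
Step 2: L′(1.76) = 11.2; t₂ = 1.76 − 0.04·11.2 = 1.312
Step 3: L′(1.312) = 2.24; t₃ = 1.312 − 0.04·2.24 = 1.2224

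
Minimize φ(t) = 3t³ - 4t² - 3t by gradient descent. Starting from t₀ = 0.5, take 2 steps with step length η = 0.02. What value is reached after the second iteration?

φ′(t) = 9t² - 8t - 3
Step 1: φ′(0.5) = -4.75; t₁ = 0.5 − 0.02·(-4.75) = 0.595
Step 2: φ′(0.595) = -4.573775; t₂ = 0.595 − 0.02·(-4.573775) = 0.6864755

0.6864755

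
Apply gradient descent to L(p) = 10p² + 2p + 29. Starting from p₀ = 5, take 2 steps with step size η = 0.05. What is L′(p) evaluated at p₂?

0

L′(p) = 20p + 2
p₁ = 5 − 0.05·102 = -0.1
p₂ = -0.1 − 0.05·0 = -0.1
L′(p) at (-0.1) = 0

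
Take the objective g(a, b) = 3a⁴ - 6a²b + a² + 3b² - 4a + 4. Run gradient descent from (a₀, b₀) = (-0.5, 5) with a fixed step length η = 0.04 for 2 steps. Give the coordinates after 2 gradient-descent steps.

(-2.39955968, 3.431264)

∇g = (12a³ - 12ab + 2a - 4, -6a² + 6b)
Step 1: at (-0.5, 5), ∇g = (23.5, 28.5) → (-0.5, 5) − 0.04·(23.5, 28.5) = (-1.44, 3.86)
Step 2: at (-1.44, 3.86), ∇g = (23.988992, 10.7184) → (-1.44, 3.86) − 0.04·(23.988992, 10.7184) = (-2.39955968, 3.431264)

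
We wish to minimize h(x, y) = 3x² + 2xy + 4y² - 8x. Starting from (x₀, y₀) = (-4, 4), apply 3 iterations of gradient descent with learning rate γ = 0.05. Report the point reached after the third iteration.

(-1.084, 1.36)

∇h = (6x + 2y - 8, 2x + 8y)
(x₁, y₁) = (-4, 4) − 0.05·(-24, 24) = (-2.8, 2.8)
(x₂, y₂) = (-2.8, 2.8) − 0.05·(-19.2, 16.8) = (-1.84, 1.96)
(x₃, y₃) = (-1.84, 1.96) − 0.05·(-15.12, 12) = (-1.084, 1.36)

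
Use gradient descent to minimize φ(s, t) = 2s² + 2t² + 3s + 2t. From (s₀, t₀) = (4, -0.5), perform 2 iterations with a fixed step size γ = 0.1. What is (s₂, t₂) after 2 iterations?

(0.96, -0.5)

∇φ = (4s + 3, 4t + 2)
Step 1: at (4, -0.5), ∇φ = (19, 0) → (4, -0.5) − 0.1·(19, 0) = (2.1, -0.5)
Step 2: at (2.1, -0.5), ∇φ = (11.4, 0) → (2.1, -0.5) − 0.1·(11.4, 0) = (0.96, -0.5)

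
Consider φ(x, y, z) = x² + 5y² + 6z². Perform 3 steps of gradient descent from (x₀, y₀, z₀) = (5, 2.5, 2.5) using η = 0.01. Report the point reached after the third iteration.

∇φ = (2x, 10y, 12z)
(x₁, y₁, z₁) = (5, 2.5, 2.5) − 0.01·(10, 25, 30) = (4.9, 2.25, 2.2)
(x₂, y₂, z₂) = (4.9, 2.25, 2.2) − 0.01·(9.8, 22.5, 26.4) = (4.802, 2.025, 1.936)
(x₃, y₃, z₃) = (4.802, 2.025, 1.936) − 0.01·(9.604, 20.25, 23.232) = (4.70596, 1.8225, 1.70368)

(4.70596, 1.8225, 1.70368)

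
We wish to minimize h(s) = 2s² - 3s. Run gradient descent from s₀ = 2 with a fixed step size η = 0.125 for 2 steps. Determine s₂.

1.0625

h′(s) = 4s - 3
Step 1: h′(2) = 5; s₁ = 2 − 0.125·5 = 1.375
Step 2: h′(1.375) = 2.5; s₂ = 1.375 − 0.125·2.5 = 1.0625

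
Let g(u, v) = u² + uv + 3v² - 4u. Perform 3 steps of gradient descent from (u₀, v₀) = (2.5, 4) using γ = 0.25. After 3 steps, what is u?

∇g = (2u + v - 4, u + 6v)
Step 1: at (2.5, 4), ∇g = (5, 26.5) → (2.5, 4) − 0.25·(5, 26.5) = (1.25, -2.625)
Step 2: at (1.25, -2.625), ∇g = (-4.125, -14.5) → (1.25, -2.625) − 0.25·(-4.125, -14.5) = (2.28125, 1)
Step 3: at (2.28125, 1), ∇g = (1.5625, 8.28125) → (2.28125, 1) − 0.25·(1.5625, 8.28125) = (1.890625, -1.0703125)
u = 1.890625

1.890625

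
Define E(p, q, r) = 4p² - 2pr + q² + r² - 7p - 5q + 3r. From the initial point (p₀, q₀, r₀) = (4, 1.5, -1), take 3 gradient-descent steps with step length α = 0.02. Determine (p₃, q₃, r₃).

(2.640192, 1.615264, -0.656832)

∇E = (8p - 2r - 7, 2q - 5, -2p + 2r + 3)
(p₁, q₁, r₁) = (4, 1.5, -1) − 0.02·(27, -2, -7) = (3.46, 1.54, -0.86)
(p₂, q₂, r₂) = (3.46, 1.54, -0.86) − 0.02·(22.4, -1.92, -5.64) = (3.012, 1.5784, -0.7472)
(p₃, q₃, r₃) = (3.012, 1.5784, -0.7472) − 0.02·(18.5904, -1.8432, -4.5184) = (2.640192, 1.615264, -0.656832)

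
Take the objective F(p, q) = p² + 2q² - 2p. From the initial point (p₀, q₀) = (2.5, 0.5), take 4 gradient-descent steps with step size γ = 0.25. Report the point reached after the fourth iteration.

∇F = (2p - 2, 4q)
(p₁, q₁) = (2.5, 0.5) − 0.25·(3, 2) = (1.75, 0)
(p₂, q₂) = (1.75, 0) − 0.25·(1.5, 0) = (1.375, 0)
(p₃, q₃) = (1.375, 0) − 0.25·(0.75, 0) = (1.1875, 0)
(p₄, q₄) = (1.1875, 0) − 0.25·(0.375, 0) = (1.09375, 0)

(1.09375, 0)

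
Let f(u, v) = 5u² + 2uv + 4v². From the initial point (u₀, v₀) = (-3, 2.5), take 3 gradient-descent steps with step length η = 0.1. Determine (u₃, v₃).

(-0.064, 0.108)

∇f = (10u + 2v, 2u + 8v)
(u₁, v₁) = (-3, 2.5) − 0.1·(-25, 14) = (-0.5, 1.1)
(u₂, v₂) = (-0.5, 1.1) − 0.1·(-2.8, 7.8) = (-0.22, 0.32)
(u₃, v₃) = (-0.22, 0.32) − 0.1·(-1.56, 2.12) = (-0.064, 0.108)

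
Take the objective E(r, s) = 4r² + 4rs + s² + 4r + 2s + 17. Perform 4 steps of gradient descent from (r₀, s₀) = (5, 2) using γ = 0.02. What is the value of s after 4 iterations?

0.46496

∇E = (8r + 4s + 4, 4r + 2s + 2)
Step 1: at (5, 2), ∇E = (52, 26) → (5, 2) − 0.02·(52, 26) = (3.96, 1.48)
Step 2: at (3.96, 1.48), ∇E = (41.6, 20.8) → (3.96, 1.48) − 0.02·(41.6, 20.8) = (3.128, 1.064)
Step 3: at (3.128, 1.064), ∇E = (33.28, 16.64) → (3.128, 1.064) − 0.02·(33.28, 16.64) = (2.4624, 0.7312)
Step 4: at (2.4624, 0.7312), ∇E = (26.624, 13.312) → (2.4624, 0.7312) − 0.02·(26.624, 13.312) = (1.92992, 0.46496)
s = 0.46496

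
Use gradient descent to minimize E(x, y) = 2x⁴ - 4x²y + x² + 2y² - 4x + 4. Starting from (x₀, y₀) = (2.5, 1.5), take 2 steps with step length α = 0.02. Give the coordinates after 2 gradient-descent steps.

∇E = (8x³ - 8xy + 2x - 4, -4x² + 4y)
(x₁, y₁) = (2.5, 1.5) − 0.02·(96, -19) = (0.58, 1.88)
(x₂, y₂) = (0.58, 1.88) − 0.02·(-10.002304, 6.1744) = (0.78004608, 1.756512)

(0.78004608, 1.756512)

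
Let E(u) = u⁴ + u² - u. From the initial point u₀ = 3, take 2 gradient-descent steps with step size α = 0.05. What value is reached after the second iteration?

1.386925

E′(u) = 4u³ + 2u - 1
u₁ = 3 − 0.05·113 = -2.65
u₂ = -2.65 − 0.05·(-80.7385) = 1.386925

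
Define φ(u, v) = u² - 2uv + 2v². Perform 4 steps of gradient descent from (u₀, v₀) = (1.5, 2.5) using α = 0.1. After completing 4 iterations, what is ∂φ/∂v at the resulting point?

∇φ = (2u - 2v, -2u + 4v)
Step 1: at (1.5, 2.5), ∇φ = (-2, 7) → (1.5, 2.5) − 0.1·(-2, 7) = (1.7, 1.8)
Step 2: at (1.7, 1.8), ∇φ = (-0.2, 3.8) → (1.7, 1.8) − 0.1·(-0.2, 3.8) = (1.72, 1.42)
Step 3: at (1.72, 1.42), ∇φ = (0.6, 2.24) → (1.72, 1.42) − 0.1·(0.6, 2.24) = (1.66, 1.196)
Step 4: at (1.66, 1.196), ∇φ = (0.928, 1.464) → (1.66, 1.196) − 0.1·(0.928, 1.464) = (1.5672, 1.0496)
∂φ/∂v at (1.5672, 1.0496) = 1.064

1.064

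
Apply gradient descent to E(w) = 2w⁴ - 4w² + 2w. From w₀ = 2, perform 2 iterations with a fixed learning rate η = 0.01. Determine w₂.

1.33

E′(w) = 8w³ - 8w + 2
Step 1: E′(2) = 50; w₁ = 2 − 0.01·50 = 1.5
Step 2: E′(1.5) = 17; w₂ = 1.5 − 0.01·17 = 1.33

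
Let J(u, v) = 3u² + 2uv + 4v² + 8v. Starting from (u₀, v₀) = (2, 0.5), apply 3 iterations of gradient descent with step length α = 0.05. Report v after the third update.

∇J = (6u + 2v, 2u + 8v + 8)
(u₁, v₁) = (2, 0.5) − 0.05·(13, 16) = (1.35, -0.3)
(u₂, v₂) = (1.35, -0.3) − 0.05·(7.5, 8.3) = (0.975, -0.715)
(u₃, v₃) = (0.975, -0.715) − 0.05·(4.42, 4.23) = (0.754, -0.9265)
v = -0.9265

-0.9265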